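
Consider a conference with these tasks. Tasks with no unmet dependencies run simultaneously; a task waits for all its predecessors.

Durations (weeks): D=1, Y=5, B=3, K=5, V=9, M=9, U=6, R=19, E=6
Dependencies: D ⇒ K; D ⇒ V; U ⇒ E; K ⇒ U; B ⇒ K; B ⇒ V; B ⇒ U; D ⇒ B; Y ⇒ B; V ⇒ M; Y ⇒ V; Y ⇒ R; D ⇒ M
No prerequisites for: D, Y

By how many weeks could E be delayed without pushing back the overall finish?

Y→B→V→M = 5+3+9+9 = 26 sets the makespan at 26 weeks.
E finishes as early as 25 and must finish by 26.
So E can slip 26 − 25 = 1 week.

1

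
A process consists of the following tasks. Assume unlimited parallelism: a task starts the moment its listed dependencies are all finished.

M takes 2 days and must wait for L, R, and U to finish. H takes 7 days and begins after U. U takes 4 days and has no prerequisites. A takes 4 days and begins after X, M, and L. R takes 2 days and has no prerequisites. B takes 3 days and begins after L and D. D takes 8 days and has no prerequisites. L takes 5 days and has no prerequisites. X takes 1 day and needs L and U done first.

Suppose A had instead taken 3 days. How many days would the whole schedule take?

11

Baseline: L→M→A = 5+2+4 = 11 → 11 days.
Since A is critical, the -1 change carries straight to that chain (now 10 days).
New critical path: U→H = 4+7 = 11 ⇒ 11 days.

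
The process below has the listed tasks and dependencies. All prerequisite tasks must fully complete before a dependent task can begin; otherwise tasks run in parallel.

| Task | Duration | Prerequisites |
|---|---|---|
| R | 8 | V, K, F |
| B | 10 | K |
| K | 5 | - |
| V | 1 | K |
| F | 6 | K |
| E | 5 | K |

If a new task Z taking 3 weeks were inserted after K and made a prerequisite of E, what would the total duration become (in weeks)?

Originally the job takes 19 weeks.
With Z inserted, E now waits for max(K, Z).
New critical path: K→F→R = 5+6+8 = 19 ⇒ 19 weeks.

19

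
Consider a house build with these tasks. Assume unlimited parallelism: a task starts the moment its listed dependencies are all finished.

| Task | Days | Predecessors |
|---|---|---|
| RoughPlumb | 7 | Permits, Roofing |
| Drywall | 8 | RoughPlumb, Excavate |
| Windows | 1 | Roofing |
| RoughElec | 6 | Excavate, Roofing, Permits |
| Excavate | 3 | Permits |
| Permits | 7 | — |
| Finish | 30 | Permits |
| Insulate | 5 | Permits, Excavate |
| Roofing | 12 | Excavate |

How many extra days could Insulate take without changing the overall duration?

22

Permits→Excavate→Roofing→RoughPlumb→Drywall = 7+3+12+7+8 = 37 sets the makespan at 37 days.
Longest path through Insulate: 15 days (earliest finish 15, latest finish 37).
Slack of Insulate = 32 − 10 = 22 days.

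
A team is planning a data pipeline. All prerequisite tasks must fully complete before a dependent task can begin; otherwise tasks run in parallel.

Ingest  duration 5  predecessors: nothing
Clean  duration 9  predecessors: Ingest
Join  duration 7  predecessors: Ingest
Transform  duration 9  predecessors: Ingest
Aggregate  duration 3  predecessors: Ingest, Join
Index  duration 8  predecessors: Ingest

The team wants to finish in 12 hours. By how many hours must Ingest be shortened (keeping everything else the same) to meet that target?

Current finish: 15 hours; target: 12.
Ingest is on every critical path, so each hour cut from Ingest cuts the finish by one (this holds down to a finish of 11).
Need 15 − 12 = 3 hours off Ingest → Ingest becomes 2 hours, finish becomes 12.

3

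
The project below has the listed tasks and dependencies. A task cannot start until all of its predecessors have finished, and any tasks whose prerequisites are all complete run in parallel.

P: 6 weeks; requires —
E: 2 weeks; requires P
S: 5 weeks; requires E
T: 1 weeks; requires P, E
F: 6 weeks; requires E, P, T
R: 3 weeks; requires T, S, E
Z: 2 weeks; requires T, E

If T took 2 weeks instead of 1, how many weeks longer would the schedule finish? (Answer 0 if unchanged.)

As given, the longest chain is P→E→S→R = 6+2+5+3 = 16, so the finish is 16 weeks.
T has 1 week of float (longest path through it is 15).
That remains the longest chain; total 16 weeks.
Change in finish: 16 − 16 = +0 weeks.

0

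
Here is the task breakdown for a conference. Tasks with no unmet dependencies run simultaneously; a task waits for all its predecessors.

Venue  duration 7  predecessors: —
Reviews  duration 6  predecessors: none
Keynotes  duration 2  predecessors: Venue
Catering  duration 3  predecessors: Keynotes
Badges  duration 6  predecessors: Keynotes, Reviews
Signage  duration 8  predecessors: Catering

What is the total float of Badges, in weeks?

Critical path: Venue→Keynotes→Catering→Signage = 7+2+3+8 = 20, so the finish is 20 weeks.
Longest path through Badges: 15 weeks (earliest finish 15, latest finish 20).
Slack of Badges = 14 − 9 = 5 weeks.

5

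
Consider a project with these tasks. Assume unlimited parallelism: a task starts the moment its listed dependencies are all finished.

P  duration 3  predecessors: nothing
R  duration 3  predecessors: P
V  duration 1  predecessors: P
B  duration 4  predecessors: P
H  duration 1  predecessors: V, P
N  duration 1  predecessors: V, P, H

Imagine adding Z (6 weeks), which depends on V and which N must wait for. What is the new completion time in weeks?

11

Originally the project takes 7 weeks.
With Z inserted, N now waits for max(V, P, H, Z).
New critical path: P→V→Z→N = 3+1+6+1 = 11 ⇒ 11 weeks.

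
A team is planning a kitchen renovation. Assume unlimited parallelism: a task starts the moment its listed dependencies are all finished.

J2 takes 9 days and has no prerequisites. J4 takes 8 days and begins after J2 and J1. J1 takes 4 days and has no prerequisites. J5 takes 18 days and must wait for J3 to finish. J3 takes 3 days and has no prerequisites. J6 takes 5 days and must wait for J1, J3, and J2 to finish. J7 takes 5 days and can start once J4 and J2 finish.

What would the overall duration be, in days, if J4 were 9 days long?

23

Baseline: J2→J4→J7 = 9+8+5 = 22 → 22 days.
J4 is on the critical path; changing it to 9 makes that path 23 days.
No other chain overtakes it, so the finish is 23 days.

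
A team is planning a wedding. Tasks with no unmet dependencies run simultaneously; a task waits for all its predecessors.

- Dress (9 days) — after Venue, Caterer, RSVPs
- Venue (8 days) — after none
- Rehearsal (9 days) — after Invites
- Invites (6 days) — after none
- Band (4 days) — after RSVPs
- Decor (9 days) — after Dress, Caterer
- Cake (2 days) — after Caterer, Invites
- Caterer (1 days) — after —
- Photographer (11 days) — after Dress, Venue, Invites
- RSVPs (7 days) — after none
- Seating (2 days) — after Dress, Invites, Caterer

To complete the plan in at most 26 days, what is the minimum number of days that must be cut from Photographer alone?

2

Current finish: 28 days; target: 26.
Photographer is on every critical path, so each day cut from Photographer cuts the finish by one (this holds down to a finish of 26).
Need 28 − 26 = 2 days off Photographer → Photographer becomes 9 days, finish becomes 26.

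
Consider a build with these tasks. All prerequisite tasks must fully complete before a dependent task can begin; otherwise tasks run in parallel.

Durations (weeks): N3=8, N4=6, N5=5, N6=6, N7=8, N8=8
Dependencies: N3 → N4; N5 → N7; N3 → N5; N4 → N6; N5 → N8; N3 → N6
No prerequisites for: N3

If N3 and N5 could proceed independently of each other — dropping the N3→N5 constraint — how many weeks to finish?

20

With the dependency in place, N3→N5→N7 = 8+5+8 = 21 sets the finish at 21 weeks.
Without N3→N5, N5's earliest start moves from 8 to 0.
The longest chain is now N3→N4→N6 = 8+6+6 = 20, so the project takes 20 weeks.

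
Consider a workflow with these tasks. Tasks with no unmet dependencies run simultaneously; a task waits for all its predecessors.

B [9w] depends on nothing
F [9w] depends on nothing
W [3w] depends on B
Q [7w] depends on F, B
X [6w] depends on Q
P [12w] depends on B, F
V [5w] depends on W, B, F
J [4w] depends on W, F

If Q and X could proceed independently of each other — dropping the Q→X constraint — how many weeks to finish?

21

Before: longest chain B→Q→X = 9+7+6 = 22, finish 22.
Without Q→X, X's earliest start moves from 16 to 0.
After: B→P = 9+12 = 21 → 21 weeks.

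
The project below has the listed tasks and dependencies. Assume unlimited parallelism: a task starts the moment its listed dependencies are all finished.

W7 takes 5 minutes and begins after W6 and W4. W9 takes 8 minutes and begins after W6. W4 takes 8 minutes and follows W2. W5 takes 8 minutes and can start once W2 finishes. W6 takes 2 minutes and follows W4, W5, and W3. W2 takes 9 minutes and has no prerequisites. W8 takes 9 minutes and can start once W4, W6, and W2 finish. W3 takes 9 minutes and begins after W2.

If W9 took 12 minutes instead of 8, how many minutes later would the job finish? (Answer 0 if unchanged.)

As given, the longest chain is W2→W3→W6→W8 = 9+9+2+9 = 29, so the finish is 29 minutes.
The longest path through W9 is only 28 minutes, so W9 has float 1.
New critical path: W2→W3→W6→W9 = 9+9+2+12 = 32 ⇒ 32 minutes.
Change in finish: 32 − 29 = +3 minutes.

3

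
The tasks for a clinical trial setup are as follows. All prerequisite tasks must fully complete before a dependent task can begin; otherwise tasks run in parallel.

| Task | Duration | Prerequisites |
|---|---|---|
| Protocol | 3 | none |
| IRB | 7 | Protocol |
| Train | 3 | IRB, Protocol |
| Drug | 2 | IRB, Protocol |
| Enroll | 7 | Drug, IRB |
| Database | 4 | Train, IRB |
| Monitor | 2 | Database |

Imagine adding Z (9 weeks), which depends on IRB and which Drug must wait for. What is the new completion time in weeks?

Originally the job takes 19 weeks.
With Z inserted, Drug now waits for max(IRB, Protocol, Z).
New critical path: Protocol→IRB→Z→Drug→Enroll = 3+7+9+2+7 = 28 ⇒ 28 weeks.

28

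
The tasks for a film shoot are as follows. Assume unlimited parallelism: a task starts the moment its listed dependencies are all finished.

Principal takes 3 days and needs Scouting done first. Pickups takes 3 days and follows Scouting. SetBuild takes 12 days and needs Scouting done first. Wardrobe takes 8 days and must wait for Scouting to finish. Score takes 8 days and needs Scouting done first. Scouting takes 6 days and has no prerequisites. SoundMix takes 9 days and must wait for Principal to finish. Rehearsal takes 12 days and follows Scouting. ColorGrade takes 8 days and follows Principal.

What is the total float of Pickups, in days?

Critical path: Scouting→SetBuild = 6+12 = 18, so the finish is 18 days.
Pickups finishes as early as 9 and must finish by 18.
Float = 18 − 9 = 9.

9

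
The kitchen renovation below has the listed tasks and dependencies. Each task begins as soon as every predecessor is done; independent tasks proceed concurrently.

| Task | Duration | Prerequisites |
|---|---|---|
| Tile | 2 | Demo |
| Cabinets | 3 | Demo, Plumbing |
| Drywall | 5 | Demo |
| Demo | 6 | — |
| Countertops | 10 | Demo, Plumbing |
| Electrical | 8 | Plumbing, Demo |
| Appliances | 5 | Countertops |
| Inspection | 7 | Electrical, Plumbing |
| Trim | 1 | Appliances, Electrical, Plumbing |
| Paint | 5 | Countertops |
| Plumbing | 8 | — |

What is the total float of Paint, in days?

Plumbing→Countertops→Appliances→Trim = 8+10+5+1 = 24 sets the makespan at 24 days.
The longest chain containing Paint totals 23 days.
So Paint can slip 24 − 23 = 1 day.

1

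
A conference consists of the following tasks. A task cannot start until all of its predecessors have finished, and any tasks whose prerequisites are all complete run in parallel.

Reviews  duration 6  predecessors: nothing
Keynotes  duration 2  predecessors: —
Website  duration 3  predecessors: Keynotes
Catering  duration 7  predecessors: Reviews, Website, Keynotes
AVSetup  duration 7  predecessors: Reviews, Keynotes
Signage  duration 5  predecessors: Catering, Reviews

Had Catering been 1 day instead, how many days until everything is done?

The binding path is Reviews→Catering→Signage = 6+7+5 = 18; finish at 18 days.
Since Catering is critical, the -6 change carries straight to that chain (now 12 days).
New critical path: Reviews→AVSetup = 6+7 = 13 ⇒ 13 days.

13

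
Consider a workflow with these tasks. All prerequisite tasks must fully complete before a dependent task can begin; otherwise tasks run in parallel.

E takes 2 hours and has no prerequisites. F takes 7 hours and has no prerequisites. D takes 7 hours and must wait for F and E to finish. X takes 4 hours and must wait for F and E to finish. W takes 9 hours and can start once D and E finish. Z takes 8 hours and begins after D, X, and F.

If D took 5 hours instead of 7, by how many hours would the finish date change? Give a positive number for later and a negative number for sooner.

-2

Critical path before the change: F→D→W = 7+7+9 = 23 giving 23 hours.
D is on the critical path; changing it to 5 makes that path 21 hours.
The critical path is still F→D→W; finish is now 21 hours.
Change in finish: 21 − 23 = -2 hours.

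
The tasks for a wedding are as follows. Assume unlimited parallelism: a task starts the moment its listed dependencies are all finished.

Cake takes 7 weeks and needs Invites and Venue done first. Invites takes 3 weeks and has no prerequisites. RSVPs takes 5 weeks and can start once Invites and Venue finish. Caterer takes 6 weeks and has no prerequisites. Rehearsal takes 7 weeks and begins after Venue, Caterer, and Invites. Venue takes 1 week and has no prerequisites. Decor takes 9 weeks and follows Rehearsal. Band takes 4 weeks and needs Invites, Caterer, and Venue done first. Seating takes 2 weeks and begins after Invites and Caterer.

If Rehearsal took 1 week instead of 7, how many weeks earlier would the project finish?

6

As given, the longest chain is Caterer→Rehearsal→Decor = 6+7+9 = 22, so the finish is 22 weeks.
Since Rehearsal is critical, the -6 change carries straight to that chain (now 16 weeks).
No other chain overtakes it, so the finish is 16 weeks.
Change in finish: 16 − 22 = -6 weeks.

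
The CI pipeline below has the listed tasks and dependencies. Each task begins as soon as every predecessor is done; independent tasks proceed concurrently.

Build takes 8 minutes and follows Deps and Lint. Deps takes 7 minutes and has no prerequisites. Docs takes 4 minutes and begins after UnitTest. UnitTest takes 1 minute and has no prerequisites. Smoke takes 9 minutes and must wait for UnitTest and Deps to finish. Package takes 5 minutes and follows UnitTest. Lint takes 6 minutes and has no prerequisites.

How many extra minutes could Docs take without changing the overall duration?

Critical path: Deps→Smoke = 7+9 = 16, so the finish is 16 minutes.
The longest chain containing Docs totals 5 minutes.
Slack of Docs = 12 − 1 = 11 minutes.

11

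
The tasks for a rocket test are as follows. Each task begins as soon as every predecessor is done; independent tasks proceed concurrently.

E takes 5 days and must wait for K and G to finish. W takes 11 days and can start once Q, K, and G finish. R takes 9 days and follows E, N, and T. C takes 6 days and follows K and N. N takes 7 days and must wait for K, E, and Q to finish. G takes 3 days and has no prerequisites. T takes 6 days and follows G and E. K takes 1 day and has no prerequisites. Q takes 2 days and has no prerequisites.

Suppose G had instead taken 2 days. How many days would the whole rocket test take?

As given, the longest chain is G→E→N→R = 3+5+7+9 = 24, so the finish is 24 days.
G lies on that path, so at 2 days the path becomes 23 days.
The critical path is still G→E→N→R; finish is now 23 days.

23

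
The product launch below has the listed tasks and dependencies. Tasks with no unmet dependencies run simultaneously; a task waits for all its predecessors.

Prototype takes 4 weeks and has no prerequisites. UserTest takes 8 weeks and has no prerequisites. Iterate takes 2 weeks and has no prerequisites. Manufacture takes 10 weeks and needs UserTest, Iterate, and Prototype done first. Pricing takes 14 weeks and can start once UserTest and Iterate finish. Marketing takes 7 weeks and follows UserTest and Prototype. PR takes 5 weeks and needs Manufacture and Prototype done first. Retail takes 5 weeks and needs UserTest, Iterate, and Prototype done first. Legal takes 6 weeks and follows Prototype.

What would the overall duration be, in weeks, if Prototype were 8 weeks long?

23

Critical path before the change: UserTest→Manufacture→PR = 8+10+5 = 23 giving 23 weeks.
Prototype is off the critical path — its longest chain is 19 weeks, giving 4 of slack.
Now Prototype→Manufacture→PR = 8+10+5 = 23 is longest, so the finish becomes 23 weeks.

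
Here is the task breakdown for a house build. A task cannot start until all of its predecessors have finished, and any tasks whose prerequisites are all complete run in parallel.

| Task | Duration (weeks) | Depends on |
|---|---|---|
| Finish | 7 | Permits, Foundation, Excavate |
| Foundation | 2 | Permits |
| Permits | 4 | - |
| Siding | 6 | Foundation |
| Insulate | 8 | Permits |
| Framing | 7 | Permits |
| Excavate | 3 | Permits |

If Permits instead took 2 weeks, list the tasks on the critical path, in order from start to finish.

Permits, Excavate, Finish

The binding path is Permits→Excavate→Finish = 4+3+7 = 14; finish at 14 weeks.
Permits lies on that path, so at 2 weeks the path becomes 12 weeks.
No other chain overtakes it, so the finish is 12 weeks.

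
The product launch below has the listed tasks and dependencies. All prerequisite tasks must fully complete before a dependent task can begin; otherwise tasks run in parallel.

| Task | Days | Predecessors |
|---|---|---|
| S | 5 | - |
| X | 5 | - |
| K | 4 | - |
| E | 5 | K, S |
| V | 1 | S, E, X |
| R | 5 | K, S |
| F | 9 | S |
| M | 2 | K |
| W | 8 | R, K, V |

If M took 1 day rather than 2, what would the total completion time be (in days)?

Baseline: S→E→V→W = 5+5+1+8 = 19 → 19 days.
The longest path through M is only 6 days, so M has float 13.
That remains the longest chain; total 19 days.

19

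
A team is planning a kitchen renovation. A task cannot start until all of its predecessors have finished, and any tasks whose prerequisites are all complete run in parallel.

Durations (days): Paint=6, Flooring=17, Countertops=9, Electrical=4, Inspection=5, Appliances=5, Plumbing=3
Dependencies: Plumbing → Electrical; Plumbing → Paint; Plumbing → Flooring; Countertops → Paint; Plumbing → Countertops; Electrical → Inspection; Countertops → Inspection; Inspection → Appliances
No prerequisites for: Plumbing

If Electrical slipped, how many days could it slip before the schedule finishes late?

5

The longest chain is Plumbing→Countertops→Inspection→Appliances = 3+9+5+5 = 22; overall finish 22 days.
The longest chain containing Electrical totals 17 days.
Slack of Electrical = 8 − 3 = 5 days.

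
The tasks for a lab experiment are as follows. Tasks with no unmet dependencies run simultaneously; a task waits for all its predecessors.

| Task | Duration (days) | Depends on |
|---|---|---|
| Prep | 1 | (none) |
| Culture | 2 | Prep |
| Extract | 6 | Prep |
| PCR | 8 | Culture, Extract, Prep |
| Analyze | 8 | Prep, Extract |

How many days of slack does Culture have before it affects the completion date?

Prep→Extract→PCR = 1+6+8 = 15 sets the makespan at 15 days.
Longest path through Culture: 11 days (earliest finish 3, latest finish 7).
Float = 15 − 11 = 4.

4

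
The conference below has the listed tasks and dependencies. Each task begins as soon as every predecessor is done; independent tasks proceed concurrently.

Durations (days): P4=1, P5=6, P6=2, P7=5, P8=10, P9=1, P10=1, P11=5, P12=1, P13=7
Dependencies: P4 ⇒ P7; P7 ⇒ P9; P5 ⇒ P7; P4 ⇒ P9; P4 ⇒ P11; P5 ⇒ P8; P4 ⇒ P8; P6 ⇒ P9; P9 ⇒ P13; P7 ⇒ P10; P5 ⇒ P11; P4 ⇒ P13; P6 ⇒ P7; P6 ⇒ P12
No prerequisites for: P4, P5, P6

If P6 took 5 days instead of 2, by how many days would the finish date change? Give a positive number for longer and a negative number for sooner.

Actual critical path: P5→P7→P9→P13 = 6+5+1+7 = 19 ⇒ 19 days.
P6 is off the critical path — its longest chain is 15 days, giving 4 of slack.
No other chain overtakes it, so the finish is 19 days.
Change in finish: 19 − 19 = +0 days.

0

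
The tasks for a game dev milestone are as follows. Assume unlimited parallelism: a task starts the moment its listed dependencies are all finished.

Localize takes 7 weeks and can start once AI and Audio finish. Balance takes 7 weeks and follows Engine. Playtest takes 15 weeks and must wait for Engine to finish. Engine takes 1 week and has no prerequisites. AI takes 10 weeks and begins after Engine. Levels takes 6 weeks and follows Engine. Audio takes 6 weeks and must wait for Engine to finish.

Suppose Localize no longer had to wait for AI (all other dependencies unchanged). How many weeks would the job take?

Original critical path: Engine→AI→Localize = 1+10+7 = 18 ⇒ 18 weeks.
Without AI→Localize, Localize's earliest start moves from 11 to 7.
The longest chain is now Engine→Playtest = 1+15 = 16, so the job takes 16 weeks.

16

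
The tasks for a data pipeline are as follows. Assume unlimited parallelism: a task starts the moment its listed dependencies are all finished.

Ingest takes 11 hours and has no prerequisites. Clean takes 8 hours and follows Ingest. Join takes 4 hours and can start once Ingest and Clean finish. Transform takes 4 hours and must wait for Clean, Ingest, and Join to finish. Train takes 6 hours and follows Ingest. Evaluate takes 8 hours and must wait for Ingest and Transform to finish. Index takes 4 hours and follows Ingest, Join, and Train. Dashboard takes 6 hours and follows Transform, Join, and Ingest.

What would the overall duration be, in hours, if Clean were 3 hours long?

Baseline: Ingest→Clean→Join→Transform→Evaluate = 11+8+4+4+8 = 35 → 35 hours.
Clean lies on that path, so at 3 hours the path becomes 30 hours.
No other chain overtakes it, so the finish is 30 hours.

30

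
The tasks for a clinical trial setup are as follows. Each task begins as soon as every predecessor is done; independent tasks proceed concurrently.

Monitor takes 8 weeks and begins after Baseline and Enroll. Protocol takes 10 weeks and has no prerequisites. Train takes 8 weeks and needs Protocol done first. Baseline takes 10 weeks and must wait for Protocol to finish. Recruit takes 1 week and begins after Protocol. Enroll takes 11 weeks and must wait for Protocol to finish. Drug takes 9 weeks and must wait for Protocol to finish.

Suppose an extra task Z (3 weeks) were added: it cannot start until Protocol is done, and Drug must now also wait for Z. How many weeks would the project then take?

Originally the project takes 29 weeks.
With Z inserted, Drug now waits for max(Protocol, Z).
New critical path: Protocol→Enroll→Monitor = 10+11+8 = 29 ⇒ 29 weeks.

29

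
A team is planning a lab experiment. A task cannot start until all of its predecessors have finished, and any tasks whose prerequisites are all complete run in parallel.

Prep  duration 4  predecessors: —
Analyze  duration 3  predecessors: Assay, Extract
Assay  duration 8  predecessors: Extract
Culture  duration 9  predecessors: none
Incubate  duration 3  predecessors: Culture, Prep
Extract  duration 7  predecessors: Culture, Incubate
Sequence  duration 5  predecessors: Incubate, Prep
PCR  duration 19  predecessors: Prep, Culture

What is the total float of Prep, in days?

Critical path: Culture→Incubate→Extract→Assay→Analyze = 9+3+7+8+3 = 30, so the finish is 30 days.
Prep finishes as early as 4 and must finish by 9.
Slack of Prep = 5 − 0 = 5 days.

5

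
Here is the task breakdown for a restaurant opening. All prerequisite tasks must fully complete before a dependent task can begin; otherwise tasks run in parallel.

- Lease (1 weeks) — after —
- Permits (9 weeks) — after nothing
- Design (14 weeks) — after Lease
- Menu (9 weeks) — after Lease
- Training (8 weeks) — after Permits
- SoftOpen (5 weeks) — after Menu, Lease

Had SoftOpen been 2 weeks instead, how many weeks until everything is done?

As given, the longest chain is Permits→Training = 9+8 = 17, so the finish is 17 weeks.
The longest path through SoftOpen is only 15 weeks, so SoftOpen has float 2.
No other chain overtakes it, so the finish is 17 weeks.

17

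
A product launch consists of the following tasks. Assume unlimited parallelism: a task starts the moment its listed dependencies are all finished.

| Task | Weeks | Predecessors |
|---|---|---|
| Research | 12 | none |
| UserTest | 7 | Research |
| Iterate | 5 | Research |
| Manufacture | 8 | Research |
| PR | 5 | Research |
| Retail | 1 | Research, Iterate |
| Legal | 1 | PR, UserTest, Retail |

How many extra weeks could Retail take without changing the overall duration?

Critical path: Research→UserTest→Legal = 12+7+1 = 20, so the finish is 20 weeks.
Longest path through Retail: 19 weeks (earliest finish 18, latest finish 19).
Float = 20 − 19 = 1.

1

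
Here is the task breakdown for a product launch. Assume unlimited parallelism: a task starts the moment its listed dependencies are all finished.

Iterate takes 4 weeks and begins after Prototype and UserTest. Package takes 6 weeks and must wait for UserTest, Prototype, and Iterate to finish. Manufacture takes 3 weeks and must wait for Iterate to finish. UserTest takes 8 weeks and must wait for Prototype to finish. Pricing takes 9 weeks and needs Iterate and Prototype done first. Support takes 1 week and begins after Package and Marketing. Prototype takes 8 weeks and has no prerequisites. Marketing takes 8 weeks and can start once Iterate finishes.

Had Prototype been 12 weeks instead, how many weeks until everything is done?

33

Actual critical path: Prototype→UserTest→Iterate→Pricing = 8+8+4+9 = 29 ⇒ 29 weeks.
Prototype is on the critical path; changing it to 12 makes that path 33 weeks.
No other chain overtakes it, so the finish is 33 weeks.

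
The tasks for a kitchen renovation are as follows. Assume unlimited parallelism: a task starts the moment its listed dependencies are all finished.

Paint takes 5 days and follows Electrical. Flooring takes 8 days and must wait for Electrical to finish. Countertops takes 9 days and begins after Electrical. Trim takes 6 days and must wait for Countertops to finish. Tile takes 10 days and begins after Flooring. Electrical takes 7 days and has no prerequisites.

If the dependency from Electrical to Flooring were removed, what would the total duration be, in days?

22

Before: longest chain Electrical→Flooring→Tile = 7+8+10 = 25, finish 25.
Without Electrical→Flooring, Flooring's earliest start moves from 7 to 0.
New critical path: Electrical→Countertops→Trim = 7+9+6 = 22 ⇒ 22 days.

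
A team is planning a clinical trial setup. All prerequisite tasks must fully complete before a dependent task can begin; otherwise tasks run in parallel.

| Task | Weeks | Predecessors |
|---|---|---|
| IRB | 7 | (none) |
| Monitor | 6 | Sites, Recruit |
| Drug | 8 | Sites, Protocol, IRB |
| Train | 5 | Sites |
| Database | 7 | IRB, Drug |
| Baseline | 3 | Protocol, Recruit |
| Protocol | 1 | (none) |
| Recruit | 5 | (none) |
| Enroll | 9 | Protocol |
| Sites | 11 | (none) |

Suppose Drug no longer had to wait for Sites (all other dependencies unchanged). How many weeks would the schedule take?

22

Before: longest chain Sites→Drug→Database = 11+8+7 = 26, finish 26.
Without Sites→Drug, Drug's earliest start moves from 11 to 7.
The longest chain is now IRB→Drug→Database = 7+8+7 = 22, so the schedule takes 22 weeks.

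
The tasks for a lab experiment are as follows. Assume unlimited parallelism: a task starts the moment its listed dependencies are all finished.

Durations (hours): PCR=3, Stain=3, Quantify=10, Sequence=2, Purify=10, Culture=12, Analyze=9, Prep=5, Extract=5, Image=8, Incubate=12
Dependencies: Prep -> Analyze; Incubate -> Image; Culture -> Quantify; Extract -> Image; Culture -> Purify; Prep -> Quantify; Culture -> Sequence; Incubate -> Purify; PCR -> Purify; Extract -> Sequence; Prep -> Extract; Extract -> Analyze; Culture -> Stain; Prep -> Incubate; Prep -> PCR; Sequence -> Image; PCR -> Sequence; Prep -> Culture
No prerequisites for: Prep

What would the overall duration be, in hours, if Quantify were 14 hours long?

31

Actual critical path: Prep→Culture→Quantify = 5+12+10 = 27 ⇒ 27 hours.
Quantify lies on that path, so at 14 hours the path becomes 31 hours.
The critical path is still Prep→Culture→Quantify; finish is now 31 hours.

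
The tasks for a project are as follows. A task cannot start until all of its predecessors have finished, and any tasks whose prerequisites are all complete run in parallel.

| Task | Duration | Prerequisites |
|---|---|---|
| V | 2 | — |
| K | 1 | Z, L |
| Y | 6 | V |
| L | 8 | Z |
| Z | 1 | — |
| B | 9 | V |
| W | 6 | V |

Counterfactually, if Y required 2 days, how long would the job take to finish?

11

As given, the longest chain is V→B = 2+9 = 11, so the finish is 11 days.
The longest path through Y is only 8 days, so Y has float 3.
The critical path is still V→B; finish is now 11 days.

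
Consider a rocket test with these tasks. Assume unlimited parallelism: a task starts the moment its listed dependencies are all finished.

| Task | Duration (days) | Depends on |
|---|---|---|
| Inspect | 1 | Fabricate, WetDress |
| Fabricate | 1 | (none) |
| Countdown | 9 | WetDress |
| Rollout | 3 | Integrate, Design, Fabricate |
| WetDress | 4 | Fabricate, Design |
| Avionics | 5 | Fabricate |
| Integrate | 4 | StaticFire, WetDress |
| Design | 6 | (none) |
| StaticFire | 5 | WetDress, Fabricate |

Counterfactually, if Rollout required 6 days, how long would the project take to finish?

25

As given, the longest chain is Design→WetDress→StaticFire→Integrate→Rollout = 6+4+5+4+3 = 22, so the finish is 22 days.
Rollout is on the critical path; changing it to 6 makes that path 25 days.
That remains the longest chain; total 25 days.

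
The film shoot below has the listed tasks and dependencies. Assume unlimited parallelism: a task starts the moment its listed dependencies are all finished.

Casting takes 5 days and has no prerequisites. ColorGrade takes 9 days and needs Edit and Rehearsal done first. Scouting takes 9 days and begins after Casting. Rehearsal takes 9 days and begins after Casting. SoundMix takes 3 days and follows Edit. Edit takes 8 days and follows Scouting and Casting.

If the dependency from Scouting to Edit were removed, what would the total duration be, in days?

Original critical path: Casting→Scouting→Edit→ColorGrade = 5+9+8+9 = 31 ⇒ 31 days.
Without Scouting→Edit, Edit's earliest start moves from 14 to 5.
New critical path: Casting→Rehearsal→ColorGrade = 5+9+9 = 23 ⇒ 23 days.

23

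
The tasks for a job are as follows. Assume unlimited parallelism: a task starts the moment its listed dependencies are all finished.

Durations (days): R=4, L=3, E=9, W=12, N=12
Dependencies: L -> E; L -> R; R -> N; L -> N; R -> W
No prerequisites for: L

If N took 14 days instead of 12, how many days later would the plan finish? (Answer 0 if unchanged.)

As given, the longest chain is L→R→N = 3+4+12 = 19, so the finish is 19 days.
N lies on that path, so at 14 days the path becomes 21 days.
No other chain overtakes it, so the finish is 21 days.
Change in finish: 21 − 19 = +2 days.

2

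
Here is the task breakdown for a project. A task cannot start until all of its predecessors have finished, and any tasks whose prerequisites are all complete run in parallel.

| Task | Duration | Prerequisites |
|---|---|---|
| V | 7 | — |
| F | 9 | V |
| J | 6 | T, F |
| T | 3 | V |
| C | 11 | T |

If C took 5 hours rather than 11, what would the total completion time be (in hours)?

Critical path before the change: V→F→J = 7+9+6 = 22 giving 22 hours.
The longest path through C is only 21 hours, so C has float 1.
No other chain overtakes it, so the finish is 22 hours.

22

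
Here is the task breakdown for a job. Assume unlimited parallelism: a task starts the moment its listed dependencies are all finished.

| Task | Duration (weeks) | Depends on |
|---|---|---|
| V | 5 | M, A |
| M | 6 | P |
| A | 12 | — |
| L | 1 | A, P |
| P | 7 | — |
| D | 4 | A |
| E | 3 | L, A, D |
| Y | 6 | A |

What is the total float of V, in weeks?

1

A→D→E = 12+4+3 = 19 sets the makespan at 19 weeks.
Longest path through V: 18 weeks (earliest finish 18, latest finish 19).
Slack of V = 14 − 13 = 1 week.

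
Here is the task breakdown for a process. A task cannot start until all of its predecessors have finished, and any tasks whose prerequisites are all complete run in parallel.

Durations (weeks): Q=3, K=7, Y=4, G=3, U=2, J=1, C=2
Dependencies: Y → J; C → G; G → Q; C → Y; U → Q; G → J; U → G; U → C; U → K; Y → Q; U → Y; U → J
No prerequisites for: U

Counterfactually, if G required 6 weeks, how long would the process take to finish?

13

Baseline: U→C→Y→Q = 2+2+4+3 = 11 → 11 weeks.
G has 1 week of float (longest path through it is 10).
New critical path: U→C→G→Q = 2+2+6+3 = 13 ⇒ 13 weeks.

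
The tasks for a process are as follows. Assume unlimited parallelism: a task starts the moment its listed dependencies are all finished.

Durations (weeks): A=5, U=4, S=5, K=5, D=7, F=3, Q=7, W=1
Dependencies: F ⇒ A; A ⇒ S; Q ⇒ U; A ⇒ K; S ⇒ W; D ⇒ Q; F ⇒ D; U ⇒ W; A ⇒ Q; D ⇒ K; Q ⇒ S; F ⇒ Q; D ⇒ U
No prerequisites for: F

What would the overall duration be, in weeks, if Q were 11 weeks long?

Critical path before the change: F→D→Q→S→W = 3+7+7+5+1 = 23 giving 23 weeks.
Q lies on that path, so at 11 weeks the path becomes 27 weeks.
No other chain overtakes it, so the finish is 27 weeks.

27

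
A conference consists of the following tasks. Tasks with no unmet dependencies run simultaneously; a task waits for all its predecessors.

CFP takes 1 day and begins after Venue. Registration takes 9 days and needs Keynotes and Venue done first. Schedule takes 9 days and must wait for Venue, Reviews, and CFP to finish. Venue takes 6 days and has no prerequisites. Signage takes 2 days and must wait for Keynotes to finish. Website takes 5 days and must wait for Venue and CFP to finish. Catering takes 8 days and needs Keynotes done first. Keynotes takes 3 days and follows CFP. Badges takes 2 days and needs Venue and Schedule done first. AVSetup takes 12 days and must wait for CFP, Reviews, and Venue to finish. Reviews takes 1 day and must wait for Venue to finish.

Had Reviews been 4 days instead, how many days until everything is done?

Actual critical path: Venue→Reviews→AVSetup = 6+1+12 = 19 ⇒ 19 days.
Reviews is on the critical path; changing it to 4 makes that path 22 days.
No other chain overtakes it, so the finish is 22 days.

22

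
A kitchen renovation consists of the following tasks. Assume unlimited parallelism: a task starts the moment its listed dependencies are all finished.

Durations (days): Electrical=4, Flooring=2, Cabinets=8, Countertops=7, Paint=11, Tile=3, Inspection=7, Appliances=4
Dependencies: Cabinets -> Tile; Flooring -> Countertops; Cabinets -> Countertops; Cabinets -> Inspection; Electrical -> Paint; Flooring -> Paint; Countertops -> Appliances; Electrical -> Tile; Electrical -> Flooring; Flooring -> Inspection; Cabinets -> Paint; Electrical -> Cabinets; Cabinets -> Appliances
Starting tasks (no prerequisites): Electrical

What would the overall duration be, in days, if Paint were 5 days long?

As given, the longest chain is Electrical→Cabinets→Paint = 4+8+11 = 23, so the finish is 23 days.
Paint lies on that path, so at 5 days the path becomes 17 days.
Now Electrical→Cabinets→Countertops→Appliances = 4+8+7+4 = 23 is longest, so the finish becomes 23 days.

23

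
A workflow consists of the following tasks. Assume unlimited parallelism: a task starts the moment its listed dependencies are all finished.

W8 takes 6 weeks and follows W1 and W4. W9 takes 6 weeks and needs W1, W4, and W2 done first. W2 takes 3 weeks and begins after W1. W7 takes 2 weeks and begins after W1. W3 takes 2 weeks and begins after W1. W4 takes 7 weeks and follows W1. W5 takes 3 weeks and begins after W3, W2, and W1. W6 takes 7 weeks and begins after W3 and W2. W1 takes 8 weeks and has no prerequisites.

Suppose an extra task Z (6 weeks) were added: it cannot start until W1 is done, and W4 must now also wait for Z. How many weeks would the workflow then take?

Originally the workflow takes 21 weeks.
With Z inserted, W4 now waits for max(W1, Z).
New critical path: W1→Z→W4→W8 = 8+6+7+6 = 27 ⇒ 27 weeks.

27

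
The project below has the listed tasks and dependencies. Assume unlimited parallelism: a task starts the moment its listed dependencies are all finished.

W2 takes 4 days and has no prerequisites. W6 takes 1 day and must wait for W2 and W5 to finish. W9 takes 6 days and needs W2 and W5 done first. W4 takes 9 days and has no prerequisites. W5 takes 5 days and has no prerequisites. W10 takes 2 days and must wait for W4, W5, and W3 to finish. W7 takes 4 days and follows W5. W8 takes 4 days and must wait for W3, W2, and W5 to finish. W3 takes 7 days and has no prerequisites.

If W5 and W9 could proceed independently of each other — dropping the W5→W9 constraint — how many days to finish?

11

Original critical path: W3→W8 = 7+4 = 11 ⇒ 11 days.
Without W5→W9, W9's earliest start moves from 5 to 4.
New critical path: W3→W8 = 7+4 = 11 ⇒ 11 days.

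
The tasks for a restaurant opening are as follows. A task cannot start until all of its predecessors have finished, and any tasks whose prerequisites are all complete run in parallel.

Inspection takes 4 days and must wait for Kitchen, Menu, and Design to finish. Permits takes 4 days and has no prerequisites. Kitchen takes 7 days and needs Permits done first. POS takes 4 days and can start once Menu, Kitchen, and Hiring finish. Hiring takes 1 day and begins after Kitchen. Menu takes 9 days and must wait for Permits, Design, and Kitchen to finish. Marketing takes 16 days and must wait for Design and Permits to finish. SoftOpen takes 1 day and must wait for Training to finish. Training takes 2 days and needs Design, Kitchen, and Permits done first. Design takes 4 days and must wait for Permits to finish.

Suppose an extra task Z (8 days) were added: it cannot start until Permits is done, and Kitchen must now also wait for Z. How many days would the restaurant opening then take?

Originally the restaurant opening takes 24 days.
With Z inserted, Kitchen now waits for max(Permits, Z).
New critical path: Permits→Z→Kitchen→Menu→POS = 4+8+7+9+4 = 32 ⇒ 32 days.

32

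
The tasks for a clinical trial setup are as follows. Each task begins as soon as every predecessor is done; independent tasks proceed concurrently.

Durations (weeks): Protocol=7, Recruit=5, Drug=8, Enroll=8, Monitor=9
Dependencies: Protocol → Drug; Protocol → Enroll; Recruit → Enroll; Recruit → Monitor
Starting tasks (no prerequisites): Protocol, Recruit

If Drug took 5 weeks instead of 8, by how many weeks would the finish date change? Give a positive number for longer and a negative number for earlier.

The binding path is Protocol→Drug = 7+8 = 15; finish at 15 weeks.
Since Drug is critical, the -3 change carries straight to that chain (now 12 weeks).
The binding chain switches to Protocol→Enroll = 7+8 = 15; finish 15 weeks.
Change in finish: 15 − 15 = +0 weeks.

0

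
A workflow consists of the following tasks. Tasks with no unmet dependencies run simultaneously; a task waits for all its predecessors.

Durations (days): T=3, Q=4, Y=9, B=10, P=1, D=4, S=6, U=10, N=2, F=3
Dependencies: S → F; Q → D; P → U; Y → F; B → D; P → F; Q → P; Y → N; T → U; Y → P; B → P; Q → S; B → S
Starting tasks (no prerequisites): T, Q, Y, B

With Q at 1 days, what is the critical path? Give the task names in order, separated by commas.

B, P, U

Critical path before the change: B→P→U = 10+1+10 = 21 giving 21 days.
Q has 6 days of float (longest path through it is 15).
The critical path is still B→P→U; finish is now 21 days.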